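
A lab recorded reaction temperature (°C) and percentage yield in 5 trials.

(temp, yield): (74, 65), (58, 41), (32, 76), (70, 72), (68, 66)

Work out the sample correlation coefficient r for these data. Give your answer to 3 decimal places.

-0.195

n = 5, Σx = 302, Σy = 320, Σx² = 19388, Σy² = 21222, Σxy = 19148
nΣxy − ΣxΣy = 95740 − 96640 = -900
nΣx² − (Σx)² = 96940 − 91204 = 5736; nΣy² − (Σy)² = 106110 − 102400 = 3710
r = -900 / √(5736 × 3710) = -900 / 4613.0857 ≈ -0.195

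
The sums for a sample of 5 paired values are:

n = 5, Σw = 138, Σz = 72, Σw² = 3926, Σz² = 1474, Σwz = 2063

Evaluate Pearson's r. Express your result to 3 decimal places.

0.335

r = (nΣwz − ΣwΣz) / √[(nΣw² − (Σw)²)(nΣz² − (Σz)²)]
Numerator: 5×2063 − 138×72 = 379
Denominator: √[(19630 − 19044)(7370 − 5184)] = √[586 × 2186] = 1131.8109
r = 379 / 1131.8109 ≈ 0.335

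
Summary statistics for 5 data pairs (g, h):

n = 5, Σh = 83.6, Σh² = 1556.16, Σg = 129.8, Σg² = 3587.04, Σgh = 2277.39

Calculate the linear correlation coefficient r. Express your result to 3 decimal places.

r = (nΣgh − ΣgΣh) / √[(nΣg² − (Σg)²)(nΣh² − (Σh)²)]
Numerator: 5×2277.39 − 129.8×83.6 = 535.67
Denominator: √[(17935.2 − 16848.04)(7780.8 − 6988.96)] = √[1087.16 × 791.84] = 927.8237
r = 535.67 / 927.8237 ≈ 0.577

0.577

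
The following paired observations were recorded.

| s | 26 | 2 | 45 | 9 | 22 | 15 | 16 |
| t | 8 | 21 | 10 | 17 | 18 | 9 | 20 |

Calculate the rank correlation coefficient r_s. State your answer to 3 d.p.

Rank s: 6, 1, 7, 2, 5, 3, 4
Rank t: 1, 7, 3, 4, 5, 2, 6
d = rank(s) − rank(t): 5, -6, 4, -2, 0, 1, -2; Σd² = 86
ρ = 1 − 6Σd² / [n(n²−1)] = 1 − 6×86 / (7×48) = 1 − 516/336 ≈ -0.536

-0.536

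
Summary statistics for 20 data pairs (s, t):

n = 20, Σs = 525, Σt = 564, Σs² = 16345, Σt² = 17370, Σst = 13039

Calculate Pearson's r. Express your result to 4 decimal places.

r = (nΣst − ΣsΣt) / √[(nΣs² − (Σs)²)(nΣt² − (Σt)²)]
Numerator: 20×13039 − 525×564 = -35320
Denominator: √[(326900 − 275625)(347400 − 318096)] = √[51275 × 29304] = 38762.9024
r = -35320 / 38762.9024 ≈ -0.9112

-0.9112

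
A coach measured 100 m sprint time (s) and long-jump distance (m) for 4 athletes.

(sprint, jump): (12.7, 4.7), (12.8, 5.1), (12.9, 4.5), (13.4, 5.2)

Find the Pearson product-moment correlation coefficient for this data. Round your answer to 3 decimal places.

n = 4, Σx = 51.8, Σy = 19.5, Σx² = 671.1, Σy² = 95.39, Σxy = 252.7
nΣxy − ΣxΣy = 1010.8 − 1010.1 = 0.7
nΣx² − (Σx)² = 2684.4 − 2683.24 = 1.16; nΣy² − (Σy)² = 381.56 − 380.25 = 1.31
r = 0.7 / √(1.16 × 1.31) = 0.7 / 1.2327 ≈ 0.568

0.568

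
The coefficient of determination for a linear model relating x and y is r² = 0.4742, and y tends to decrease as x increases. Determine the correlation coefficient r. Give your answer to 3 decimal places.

-0.689

|r| = √0.4742 = 0.689
The association is negative, so r = −0.689.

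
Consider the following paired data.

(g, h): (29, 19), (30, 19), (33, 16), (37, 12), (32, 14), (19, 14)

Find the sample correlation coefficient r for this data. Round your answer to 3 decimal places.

-0.149

n = 6, Σg = 180, Σh = 94, Σg² = 5584, Σh² = 1514, Σgh = 2807
nΣgh − ΣgΣh = 16842 − 16920 = -78
nΣg² − (Σg)² = 33504 − 32400 = 1104; nΣh² − (Σh)² = 9084 − 8836 = 248
r = -78 / √(1104 × 248) = -78 / 523.2514 ≈ -0.149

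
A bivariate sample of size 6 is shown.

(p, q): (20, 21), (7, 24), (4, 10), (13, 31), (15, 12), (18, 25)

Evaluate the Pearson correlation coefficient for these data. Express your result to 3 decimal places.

0.328

n = 6, Σp = 77, Σq = 123, Σp² = 1183, Σq² = 2847, Σpq = 1661
nΣpq − ΣpΣq = 9966 − 9471 = 495
nΣp² − (Σp)² = 7098 − 5929 = 1169; nΣq² − (Σq)² = 17082 − 15129 = 1953
r = 495 / √(1169 × 1953) = 495 / 1510.9788 ≈ 0.328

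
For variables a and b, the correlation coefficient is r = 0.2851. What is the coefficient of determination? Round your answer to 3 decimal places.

0.081

r² = (0.2851)² = 0.081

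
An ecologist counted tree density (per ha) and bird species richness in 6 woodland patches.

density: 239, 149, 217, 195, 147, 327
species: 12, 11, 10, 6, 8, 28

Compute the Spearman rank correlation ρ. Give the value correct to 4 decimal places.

0.7143

Rank density: 5, 2, 4, 3, 1, 6
Rank species: 5, 4, 3, 1, 2, 6
d = rank(density) − rank(species): 0, -2, 1, 2, -1, 0; Σd² = 10
ρ = 1 − 6Σd² / [n(n²−1)] = 1 − 6×10 / (6×35) = 1 − 60/210 ≈ 0.7143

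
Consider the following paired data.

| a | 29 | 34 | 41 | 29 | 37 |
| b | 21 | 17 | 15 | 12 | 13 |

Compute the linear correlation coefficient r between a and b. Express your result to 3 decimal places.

-0.282

n = 5, Σa = 170, Σb = 78, Σa² = 5888, Σb² = 1268, Σab = 2631
nΣab − ΣaΣb = 13155 − 13260 = -105
nΣa² − (Σa)² = 29440 − 28900 = 540; nΣb² − (Σb)² = 6340 − 6084 = 256
r = -105 / √(540 × 256) = -105 / 371.8064 ≈ -0.282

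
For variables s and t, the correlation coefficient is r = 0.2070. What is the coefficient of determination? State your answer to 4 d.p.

r² = (0.2070)² = 0.0428

0.0428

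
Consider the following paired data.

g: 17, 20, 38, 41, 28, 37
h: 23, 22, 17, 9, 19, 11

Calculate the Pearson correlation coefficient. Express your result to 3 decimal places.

n = 6, Σg = 181, Σh = 101, Σg² = 5967, Σh² = 1865, Σgh = 2785
nΣgh − ΣgΣh = 16710 − 18281 = -1571
nΣg² − (Σg)² = 35802 − 32761 = 3041; nΣh² − (Σh)² = 11190 − 10201 = 989
r = -1571 / √(3041 × 989) = -1571 / 1734.2286 ≈ -0.906

-0.906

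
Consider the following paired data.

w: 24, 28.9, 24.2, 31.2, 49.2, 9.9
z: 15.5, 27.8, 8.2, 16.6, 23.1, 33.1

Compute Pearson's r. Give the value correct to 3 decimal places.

-0.193

n = 6, Σw = 167.4, Σz = 124.3, Σw² = 5488.94, Σz² = 2985.11, Σwz = 3355.99
nΣwz − ΣwΣz = 20135.94 − 20807.82 = -671.88
nΣw² − (Σw)² = 32933.64 − 28022.76 = 4910.88; nΣz² − (Σz)² = 17910.66 − 15450.49 = 2460.17
r = -671.88 / √(4910.88 × 2460.17) = -671.88 / 3475.8596 ≈ -0.193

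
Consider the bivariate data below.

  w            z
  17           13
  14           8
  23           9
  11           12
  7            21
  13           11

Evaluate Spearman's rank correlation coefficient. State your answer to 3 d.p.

Rank w: 5, 4, 6, 2, 1, 3
Rank z: 5, 1, 2, 4, 6, 3
d = rank(w) − rank(z): 0, 3, 4, -2, -5, 0; Σd² = 54
ρ = 1 − 6Σd² / [n(n²−1)] = 1 − 6×54 / (6×35) = 1 − 324/210 ≈ -0.543

-0.543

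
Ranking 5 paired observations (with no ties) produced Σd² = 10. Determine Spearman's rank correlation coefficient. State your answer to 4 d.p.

ρ = 1 − 6Σd² / [n(n²−1)] = 1 − 6×10 / (5×24)
  = 1 − 60/120 = 1 − 0.50000 ≈ 0.5000

0.5000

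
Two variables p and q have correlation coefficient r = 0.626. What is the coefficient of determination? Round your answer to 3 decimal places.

r² = (0.626)² = 0.392

0.392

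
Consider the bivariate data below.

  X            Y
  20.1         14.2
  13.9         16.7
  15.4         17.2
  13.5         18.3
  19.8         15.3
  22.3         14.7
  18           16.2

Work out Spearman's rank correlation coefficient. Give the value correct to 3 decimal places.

-0.929

Rank X: 6, 2, 3, 1, 5, 7, 4
Rank Y: 1, 5, 6, 7, 3, 2, 4
d = rank(X) − rank(Y): 5, -3, -3, -6, 2, 5, 0; Σd² = 108
ρ = 1 − 6Σd² / [n(n²−1)] = 1 − 6×108 / (7×48) = 1 − 648/336 ≈ -0.929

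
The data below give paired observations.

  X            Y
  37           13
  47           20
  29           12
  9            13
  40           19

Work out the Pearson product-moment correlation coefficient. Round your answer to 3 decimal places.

0.685

n = 5, ΣX = 162, ΣY = 77, ΣX² = 6100, ΣY² = 1243, ΣXY = 2646
nΣXY − ΣXΣY = 13230 − 12474 = 756
nΣX² − (ΣX)² = 30500 − 26244 = 4256; nΣY² − (ΣY)² = 6215 − 5929 = 286
r = 756 / √(4256 × 286) = 756 / 1103.2751 ≈ 0.685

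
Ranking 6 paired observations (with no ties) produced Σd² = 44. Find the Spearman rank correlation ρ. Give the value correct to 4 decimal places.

-0.2571

ρ = 1 − 6Σd² / [n(n²−1)] = 1 − 6×44 / (6×35)
  = 1 − 264/210 = 1 − 1.25714 ≈ -0.2571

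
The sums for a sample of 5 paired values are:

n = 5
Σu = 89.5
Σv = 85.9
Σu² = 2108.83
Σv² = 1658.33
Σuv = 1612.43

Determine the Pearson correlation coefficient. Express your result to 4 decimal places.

r = (nΣuv − ΣuΣv) / √[(nΣu² − (Σu)²)(nΣv² − (Σv)²)]
Numerator: 5×1612.43 − 89.5×85.9 = 374.1
Denominator: √[(10544.15 − 8010.25)(8291.65 − 7378.81)] = √[2533.9 × 912.84] = 1520.8699
r = 374.1 / 1520.8699 ≈ 0.2460

0.2460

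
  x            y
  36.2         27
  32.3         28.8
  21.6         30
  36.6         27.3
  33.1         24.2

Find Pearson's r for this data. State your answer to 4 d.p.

n = 5, Σx = 159.8, Σy = 137.3, Σx² = 5255.46, Σy² = 3789.37, Σxy = 4355.84
nΣxy − ΣxΣy = 21779.2 − 21940.54 = -161.34
nΣx² − (Σx)² = 26277.3 − 25536.04 = 741.26; nΣy² − (Σy)² = 18946.85 − 18851.29 = 95.56
r = -161.34 / √(741.26 × 95.56) = -161.34 / 266.1481 ≈ -0.6062

-0.6062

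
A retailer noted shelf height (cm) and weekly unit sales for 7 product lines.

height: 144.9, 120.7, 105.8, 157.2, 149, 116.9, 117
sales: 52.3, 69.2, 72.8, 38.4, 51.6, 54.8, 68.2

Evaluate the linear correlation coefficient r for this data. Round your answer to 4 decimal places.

n = 7, Σx = 911.5, Σy = 407.3, Σx² = 121025.59, Σy² = 24615.17, Σxy = 51743.35
nΣxy − ΣxΣy = 362203.45 − 371253.95 = -9050.5
nΣx² − (Σx)² = 847179.13 − 830832.25 = 16346.88; nΣy² − (Σy)² = 172306.19 − 165893.29 = 6412.9
r = -9050.5 / √(16346.88 × 6412.9) = -9050.5 / 10238.6965 ≈ -0.8840

-0.8840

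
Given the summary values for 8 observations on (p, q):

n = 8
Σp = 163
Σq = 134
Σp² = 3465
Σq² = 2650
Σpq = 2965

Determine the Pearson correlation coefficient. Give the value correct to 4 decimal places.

0.9719

r = (nΣpq − ΣpΣq) / √[(nΣp² − (Σp)²)(nΣq² − (Σq)²)]
Numerator: 8×2965 − 163×134 = 1878
Denominator: √[(27720 − 26569)(21200 − 17956)] = √[1151 × 3244] = 1932.3157
r = 1878 / 1932.3157 ≈ 0.9719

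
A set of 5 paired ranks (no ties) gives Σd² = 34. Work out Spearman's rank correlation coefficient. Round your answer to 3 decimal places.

-0.700

ρ = 1 − 6Σd² / [n(n²−1)] = 1 − 6×34 / (5×24)
  = 1 − 204/120 = 1 − 1.7000 ≈ -0.700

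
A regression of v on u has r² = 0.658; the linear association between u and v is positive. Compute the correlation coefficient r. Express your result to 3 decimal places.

0.811

|r| = √0.658 = 0.811
The association is positive, so r = 0.811.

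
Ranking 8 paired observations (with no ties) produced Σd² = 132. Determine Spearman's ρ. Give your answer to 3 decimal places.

-0.571

ρ = 1 − 6Σd² / [n(n²−1)] = 1 − 6×132 / (8×63)
  = 1 − 792/504 = 1 − 1.5714 ≈ -0.571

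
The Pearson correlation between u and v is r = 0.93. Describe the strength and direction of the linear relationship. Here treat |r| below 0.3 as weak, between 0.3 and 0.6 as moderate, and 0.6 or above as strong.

strong positive

r = 0.93 > 0 so the relationship is positive.
|r| = 0.93, which falls in the strong range.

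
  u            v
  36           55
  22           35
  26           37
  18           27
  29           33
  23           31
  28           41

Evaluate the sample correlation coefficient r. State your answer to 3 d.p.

n = 7, Σu = 182, Σv = 259, Σu² = 4934, Σv² = 10079, Σuv = 7016
nΣuv − ΣuΣv = 49112 − 47138 = 1974
nΣu² − (Σu)² = 34538 − 33124 = 1414; nΣv² − (Σv)² = 70553 − 67081 = 3472
r = 1974 / √(1414 × 3472) = 1974 / 2215.7184 ≈ 0.891

0.891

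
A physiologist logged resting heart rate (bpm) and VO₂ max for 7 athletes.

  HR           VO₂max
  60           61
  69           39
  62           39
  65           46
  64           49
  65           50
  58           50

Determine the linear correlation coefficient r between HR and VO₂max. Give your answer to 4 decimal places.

n = 7, Σx = 443, Σy = 334, Σx² = 28115, Σy² = 16280, Σxy = 21045
nΣxy − ΣxΣy = 147315 − 147962 = -647
nΣx² − (Σx)² = 196805 − 196249 = 556; nΣy² − (Σy)² = 113960 − 111556 = 2404
r = -647 / √(556 × 2404) = -647 / 1156.1246 ≈ -0.5596

-0.5596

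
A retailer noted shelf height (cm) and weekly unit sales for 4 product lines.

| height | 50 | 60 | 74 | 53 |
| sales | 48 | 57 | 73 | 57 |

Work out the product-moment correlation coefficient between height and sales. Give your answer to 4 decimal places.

0.9569

n = 4, Σx = 237, Σy = 235, Σx² = 14385, Σy² = 14131, Σxy = 14243
nΣxy − ΣxΣy = 56972 − 55695 = 1277
nΣx² − (Σx)² = 57540 − 56169 = 1371; nΣy² − (Σy)² = 56524 − 55225 = 1299
r = 1277 / √(1371 × 1299) = 1277 / 1334.5145 ≈ 0.9569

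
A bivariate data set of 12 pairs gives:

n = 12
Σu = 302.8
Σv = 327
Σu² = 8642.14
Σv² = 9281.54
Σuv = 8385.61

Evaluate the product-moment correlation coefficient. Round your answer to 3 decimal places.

0.220

r = (nΣuv − ΣuΣv) / √[(nΣu² − (Σu)²)(nΣv² − (Σv)²)]
Numerator: 12×8385.61 − 302.8×327 = 1611.72
Denominator: √[(103705.68 − 91687.84)(111378.48 − 106929)] = √[12017.84 × 4449.48] = 7312.5330
r = 1611.72 / 7312.5330 ≈ 0.220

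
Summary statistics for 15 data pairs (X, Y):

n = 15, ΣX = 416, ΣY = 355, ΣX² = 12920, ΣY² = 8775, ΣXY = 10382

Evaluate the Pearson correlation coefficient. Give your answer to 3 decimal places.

r = (nΣXY − ΣXΣY) / √[(nΣX² − (ΣX)²)(nΣY² − (ΣY)²)]
Numerator: 15×10382 − 416×355 = 8050
Denominator: √[(193800 − 173056)(131625 − 126025)] = √[20744 × 5600] = 10778.0518
r = 8050 / 10778.0518 ≈ 0.747

0.747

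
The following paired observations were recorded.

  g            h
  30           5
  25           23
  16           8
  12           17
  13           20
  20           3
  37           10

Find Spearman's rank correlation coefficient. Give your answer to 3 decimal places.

-0.250

Rank g: 6, 5, 3, 1, 2, 4, 7
Rank h: 2, 7, 3, 5, 6, 1, 4
d = rank(g) − rank(h): 4, -2, 0, -4, -4, 3, 3; Σd² = 70
ρ = 1 − 6Σd² / [n(n²−1)] = 1 − 6×70 / (7×48) = 1 − 420/336 ≈ -0.250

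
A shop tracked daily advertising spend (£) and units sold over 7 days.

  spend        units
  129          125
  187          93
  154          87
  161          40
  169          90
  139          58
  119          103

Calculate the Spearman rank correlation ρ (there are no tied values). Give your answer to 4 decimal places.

-0.3571

Rank spend: 2, 7, 4, 5, 6, 3, 1
Rank units: 7, 5, 3, 1, 4, 2, 6
d = rank(spend) − rank(units): -5, 2, 1, 4, 2, 1, -5; Σd² = 76
ρ = 1 − 6Σd² / [n(n²−1)] = 1 − 6×76 / (7×48) = 1 − 456/336 ≈ -0.3571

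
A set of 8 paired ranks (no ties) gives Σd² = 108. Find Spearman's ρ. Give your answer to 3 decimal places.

-0.286

ρ = 1 − 6Σd² / [n(n²−1)] = 1 − 6×108 / (8×63)
  = 1 − 648/504 = 1 − 1.2857 ≈ -0.286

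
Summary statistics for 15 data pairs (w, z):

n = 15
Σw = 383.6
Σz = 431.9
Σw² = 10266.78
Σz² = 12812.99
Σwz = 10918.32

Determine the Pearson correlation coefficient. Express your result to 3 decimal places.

-0.305

r = (nΣwz − ΣwΣz) / √[(nΣw² − (Σw)²)(nΣz² − (Σz)²)]
Numerator: 15×10918.32 − 383.6×431.9 = -1902.04
Denominator: √[(154001.7 − 147148.96)(192194.85 − 186537.61)] = √[6852.74 × 5657.24] = 6226.3629
r = -1902.04 / 6226.3629 ≈ -0.305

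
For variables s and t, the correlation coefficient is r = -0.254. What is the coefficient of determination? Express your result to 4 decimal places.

r² = (-0.254)² = 0.0645

0.0645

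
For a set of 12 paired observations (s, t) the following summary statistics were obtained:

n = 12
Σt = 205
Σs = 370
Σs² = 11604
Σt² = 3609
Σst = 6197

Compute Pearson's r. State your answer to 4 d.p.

-0.8562

r = (nΣst − ΣsΣt) / √[(nΣs² − (Σs)²)(nΣt² − (Σt)²)]
Numerator: 12×6197 − 370×205 = -1486
Denominator: √[(139248 − 136900)(43308 − 42025)] = √[2348 × 1283] = 1735.6509
r = -1486 / 1735.6509 ≈ -0.8562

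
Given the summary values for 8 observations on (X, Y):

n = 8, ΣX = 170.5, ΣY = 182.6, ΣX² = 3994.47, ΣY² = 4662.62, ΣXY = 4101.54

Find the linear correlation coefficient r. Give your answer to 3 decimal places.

0.497

r = (nΣXY − ΣXΣY) / √[(nΣX² − (ΣX)²)(nΣY² − (ΣY)²)]
Numerator: 8×4101.54 − 170.5×182.6 = 1679.02
Denominator: √[(31955.76 − 29070.25)(37300.96 − 33342.76)] = √[2885.51 × 3958.2] = 3379.5600
r = 1679.02 / 3379.5600 ≈ 0.497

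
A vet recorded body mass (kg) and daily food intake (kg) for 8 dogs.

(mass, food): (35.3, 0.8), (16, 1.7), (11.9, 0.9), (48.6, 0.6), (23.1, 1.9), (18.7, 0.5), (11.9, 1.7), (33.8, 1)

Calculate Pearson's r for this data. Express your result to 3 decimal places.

-0.479

n = 8, Σx = 199.3, Σy = 9.1, Σx² = 6173.01, Σy² = 12.45, Σxy = 202.58
nΣxy − ΣxΣy = 1620.64 − 1813.63 = -192.99
nΣx² − (Σx)² = 49384.08 − 39720.49 = 9663.59; nΣy² − (Σy)² = 99.6 − 82.81 = 16.79
r = -192.99 / √(9663.59 × 16.79) = -192.99 / 402.8048 ≈ -0.479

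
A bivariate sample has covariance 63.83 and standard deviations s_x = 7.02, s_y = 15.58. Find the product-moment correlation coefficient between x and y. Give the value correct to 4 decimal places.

r = Cov(x,y) / (s_x · s_y) = 63.83 / (7.02 × 15.58)
  = 63.83 / 109.3716 ≈ 0.5836

0.5836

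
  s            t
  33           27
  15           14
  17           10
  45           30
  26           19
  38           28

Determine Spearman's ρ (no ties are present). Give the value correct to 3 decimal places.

0.943

Rank s: 4, 1, 2, 6, 3, 5
Rank t: 4, 2, 1, 6, 3, 5
d = rank(s) − rank(t): 0, -1, 1, 0, 0, 0; Σd² = 2
ρ = 1 − 6Σd² / [n(n²−1)] = 1 − 6×2 / (6×35) = 1 − 12/210 ≈ 0.943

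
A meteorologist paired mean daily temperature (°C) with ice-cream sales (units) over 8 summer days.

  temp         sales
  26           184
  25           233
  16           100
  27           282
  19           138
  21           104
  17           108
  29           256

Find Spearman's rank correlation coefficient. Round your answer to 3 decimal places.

Rank temp: 6, 5, 1, 7, 3, 4, 2, 8
Rank sales: 5, 6, 1, 8, 4, 2, 3, 7
d = rank(temp) − rank(sales): 1, -1, 0, -1, -1, 2, -1, 1; Σd² = 10
ρ = 1 − 6Σd² / [n(n²−1)] = 1 − 6×10 / (8×63) = 1 − 60/504 ≈ 0.881

0.881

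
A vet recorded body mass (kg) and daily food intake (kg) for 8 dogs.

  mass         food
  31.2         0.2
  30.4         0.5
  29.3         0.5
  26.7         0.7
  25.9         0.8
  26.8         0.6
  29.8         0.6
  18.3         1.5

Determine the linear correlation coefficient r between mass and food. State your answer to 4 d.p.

n = 8, Σx = 218.4, Σy = 5.4, Σx² = 6080.96, Σy² = 4.64, Σxy = 136.91
nΣxy − ΣxΣy = 1095.28 − 1179.36 = -84.08
nΣx² − (Σx)² = 48647.68 − 47698.56 = 949.12; nΣy² − (Σy)² = 37.12 − 29.16 = 7.96
r = -84.08 / √(949.12 × 7.96) = -84.08 / 86.9195 ≈ -0.9673

-0.9673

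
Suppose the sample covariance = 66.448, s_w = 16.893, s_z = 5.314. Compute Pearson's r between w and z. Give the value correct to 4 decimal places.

0.7402

r = Cov(w,z) / (s_w · s_z) = 66.448 / (16.893 × 5.314)
  = 66.448 / 89.7694 ≈ 0.7402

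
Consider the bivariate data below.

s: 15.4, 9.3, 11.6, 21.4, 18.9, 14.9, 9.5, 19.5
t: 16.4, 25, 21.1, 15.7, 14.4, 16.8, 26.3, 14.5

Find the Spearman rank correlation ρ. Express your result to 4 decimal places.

Rank s: 5, 1, 3, 8, 6, 4, 2, 7
Rank t: 4, 7, 6, 3, 1, 5, 8, 2
d = rank(s) − rank(t): 1, -6, -3, 5, 5, -1, -6, 5; Σd² = 158
ρ = 1 − 6Σd² / [n(n²−1)] = 1 − 6×158 / (8×63) = 1 − 948/504 ≈ -0.8810

-0.8810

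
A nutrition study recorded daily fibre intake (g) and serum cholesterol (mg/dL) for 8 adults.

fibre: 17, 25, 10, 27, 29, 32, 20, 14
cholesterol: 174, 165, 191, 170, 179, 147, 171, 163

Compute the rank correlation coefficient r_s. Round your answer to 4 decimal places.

Rank fibre: 3, 5, 1, 6, 7, 8, 4, 2
Rank cholesterol: 6, 3, 8, 4, 7, 1, 5, 2
d = rank(fibre) − rank(cholesterol): -3, 2, -7, 2, 0, 7, -1, 0; Σd² = 116
ρ = 1 − 6Σd² / [n(n²−1)] = 1 − 6×116 / (8×63) = 1 − 696/504 ≈ -0.3810

-0.3810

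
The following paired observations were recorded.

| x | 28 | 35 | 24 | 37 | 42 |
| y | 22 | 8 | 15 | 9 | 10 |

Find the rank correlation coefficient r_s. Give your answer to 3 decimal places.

Rank x: 2, 3, 1, 4, 5
Rank y: 5, 1, 4, 2, 3
d = rank(x) − rank(y): -3, 2, -3, 2, 2; Σd² = 30
ρ = 1 − 6Σd² / [n(n²−1)] = 1 − 6×30 / (5×24) = 1 − 180/120 ≈ -0.500

-0.500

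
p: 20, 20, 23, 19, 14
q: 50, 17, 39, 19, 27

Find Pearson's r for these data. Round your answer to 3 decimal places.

n = 5, Σp = 96, Σq = 152, Σp² = 1886, Σq² = 5400, Σpq = 2976
nΣpq − ΣpΣq = 14880 − 14592 = 288
nΣp² − (Σp)² = 9430 − 9216 = 214; nΣq² − (Σq)² = 27000 − 23104 = 3896
r = 288 / √(214 × 3896) = 288 / 913.0958 ≈ 0.315

0.315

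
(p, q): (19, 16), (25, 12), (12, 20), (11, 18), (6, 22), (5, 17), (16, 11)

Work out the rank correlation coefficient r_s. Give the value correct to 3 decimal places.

-0.643

Rank p: 6, 7, 4, 3, 2, 1, 5
Rank q: 3, 2, 6, 5, 7, 4, 1
d = rank(p) − rank(q): 3, 5, -2, -2, -5, -3, 4; Σd² = 92
ρ = 1 − 6Σd² / [n(n²−1)] = 1 − 6×92 / (7×48) = 1 − 552/336 ≈ -0.643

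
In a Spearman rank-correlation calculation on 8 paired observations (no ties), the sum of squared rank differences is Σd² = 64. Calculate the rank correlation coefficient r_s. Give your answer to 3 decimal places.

ρ = 1 − 6Σd² / [n(n²−1)] = 1 − 6×64 / (8×63)
  = 1 − 384/504 = 1 − 0.7619 ≈ 0.238

0.238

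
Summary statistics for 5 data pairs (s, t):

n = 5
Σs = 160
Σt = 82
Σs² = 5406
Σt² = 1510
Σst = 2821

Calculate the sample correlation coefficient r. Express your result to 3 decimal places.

r = (nΣst − ΣsΣt) / √[(nΣs² − (Σs)²)(nΣt² − (Σt)²)]
Numerator: 5×2821 − 160×82 = 985
Denominator: √[(27030 − 25600)(7550 − 6724)] = √[1430 × 826] = 1086.8211
r = 985 / 1086.8211 ≈ 0.906

0.906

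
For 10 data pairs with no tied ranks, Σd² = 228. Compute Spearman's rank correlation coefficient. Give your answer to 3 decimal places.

-0.382

ρ = 1 − 6Σd² / [n(n²−1)] = 1 − 6×228 / (10×99)
  = 1 − 1368/990 = 1 − 1.3818 ≈ -0.382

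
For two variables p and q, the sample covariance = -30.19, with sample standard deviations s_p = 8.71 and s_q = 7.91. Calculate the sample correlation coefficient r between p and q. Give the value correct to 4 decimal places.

-0.4382

r = Cov(p,q) / (s_p · s_q) = -30.19 / (8.71 × 7.91)
  = -30.19 / 68.8961 ≈ -0.4382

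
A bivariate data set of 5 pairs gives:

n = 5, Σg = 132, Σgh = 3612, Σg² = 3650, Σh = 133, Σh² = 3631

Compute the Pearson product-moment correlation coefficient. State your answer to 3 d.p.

0.812

r = (nΣgh − ΣgΣh) / √[(nΣg² − (Σg)²)(nΣh² − (Σh)²)]
Numerator: 5×3612 − 132×133 = 504
Denominator: √[(18250 − 17424)(18155 − 17689)] = √[826 × 466] = 620.4160
r = 504 / 620.4160 ≈ 0.812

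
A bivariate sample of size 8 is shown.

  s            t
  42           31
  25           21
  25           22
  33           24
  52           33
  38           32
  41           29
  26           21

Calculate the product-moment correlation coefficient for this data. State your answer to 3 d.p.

0.930

n = 8, Σs = 282, Σt = 213, Σs² = 10608, Σt² = 5857, Σst = 7836
nΣst − ΣsΣt = 62688 − 60066 = 2622
nΣs² − (Σs)² = 84864 − 79524 = 5340; nΣt² − (Σt)² = 46856 − 45369 = 1487
r = 2622 / √(5340 × 1487) = 2622 / 2817.9035 ≈ 0.930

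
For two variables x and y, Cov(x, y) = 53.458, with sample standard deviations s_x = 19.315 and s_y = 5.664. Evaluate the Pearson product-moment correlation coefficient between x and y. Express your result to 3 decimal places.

r = Cov(x,y) / (s_x · s_y) = 53.458 / (19.315 × 5.664)
  = 53.458 / 109.4002 ≈ 0.489

0.489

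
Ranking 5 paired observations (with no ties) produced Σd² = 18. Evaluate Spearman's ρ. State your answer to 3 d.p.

ρ = 1 − 6Σd² / [n(n²−1)] = 1 − 6×18 / (5×24)
  = 1 − 108/120 = 1 − 0.9000 ≈ 0.100

0.100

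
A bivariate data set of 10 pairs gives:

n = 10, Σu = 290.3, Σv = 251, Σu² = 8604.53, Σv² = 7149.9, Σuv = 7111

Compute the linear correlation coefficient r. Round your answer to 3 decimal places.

-0.452

r = (nΣuv − ΣuΣv) / √[(nΣu² − (Σu)²)(nΣv² − (Σv)²)]
Numerator: 10×7111 − 290.3×251 = -1755.3
Denominator: √[(86045.3 − 84274.09)(71499 − 63001)] = √[1771.21 × 8498] = 3879.6575
r = -1755.3 / 3879.6575 ≈ -0.452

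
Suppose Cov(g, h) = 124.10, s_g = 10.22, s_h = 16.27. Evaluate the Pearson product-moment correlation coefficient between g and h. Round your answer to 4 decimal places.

r = Cov(g,h) / (s_g · s_h) = 124.10 / (10.22 × 16.27)
  = 124.10 / 166.2794 ≈ 0.7463

0.7463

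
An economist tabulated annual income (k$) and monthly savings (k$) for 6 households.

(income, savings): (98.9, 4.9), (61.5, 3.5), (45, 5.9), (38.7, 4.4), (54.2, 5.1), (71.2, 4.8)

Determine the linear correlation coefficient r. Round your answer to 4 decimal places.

-0.0869

n = 6, Σx = 369.5, Σy = 28.6, Σx² = 25093.23, Σy² = 139.48, Σxy = 1753.82
nΣxy − ΣxΣy = 10522.92 − 10567.7 = -44.78
nΣx² − (Σx)² = 150559.38 − 136530.25 = 14029.13; nΣy² − (Σy)² = 836.88 − 817.96 = 18.92
r = -44.78 / √(14029.13 × 18.92) = -44.78 / 515.2001 ≈ -0.0869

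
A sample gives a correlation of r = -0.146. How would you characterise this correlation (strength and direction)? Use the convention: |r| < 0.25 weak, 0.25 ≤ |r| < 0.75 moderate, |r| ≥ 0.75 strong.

weak negative

r = -0.146 < 0 so the relationship is negative.
|r| = 0.146, which falls in the weak range.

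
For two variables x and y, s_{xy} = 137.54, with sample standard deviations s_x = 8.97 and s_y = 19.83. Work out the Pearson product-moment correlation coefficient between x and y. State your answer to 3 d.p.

0.773

r = Cov(x,y) / (s_x · s_y) = 137.54 / (8.97 × 19.83)
  = 137.54 / 177.8751 ≈ 0.773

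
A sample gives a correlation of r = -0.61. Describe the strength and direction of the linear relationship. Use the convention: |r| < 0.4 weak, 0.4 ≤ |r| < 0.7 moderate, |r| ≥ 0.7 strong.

moderate negative

r = -0.61 < 0 so the relationship is negative.
|r| = 0.61, which falls in the moderate range.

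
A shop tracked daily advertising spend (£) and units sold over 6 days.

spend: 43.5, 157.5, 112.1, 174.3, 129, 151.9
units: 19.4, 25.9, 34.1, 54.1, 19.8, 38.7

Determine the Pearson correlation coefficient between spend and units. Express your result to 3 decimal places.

n = 6, Σx = 768.3, Σy = 192, Σx² = 109360.01, Σy² = 7026.52, Σxy = 26608.12
nΣxy − ΣxΣy = 159648.72 − 147513.6 = 12135.12
nΣx² − (Σx)² = 656160.06 − 590284.89 = 65875.17; nΣy² − (Σy)² = 42159.12 − 36864 = 5295.12
r = 12135.12 / √(65875.17 × 5295.12) = 12135.12 / 18676.6413 ≈ 0.650

0.650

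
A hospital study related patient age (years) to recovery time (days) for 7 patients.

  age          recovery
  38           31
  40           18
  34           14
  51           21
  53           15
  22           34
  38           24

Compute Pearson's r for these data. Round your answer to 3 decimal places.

-0.599

n = 7, Σx = 276, Σy = 157, Σx² = 11538, Σy² = 3879, Σxy = 5900
nΣxy − ΣxΣy = 41300 − 43332 = -2032
nΣx² − (Σx)² = 80766 − 76176 = 4590; nΣy² − (Σy)² = 27153 − 24649 = 2504
r = -2032 / √(4590 × 2504) = -2032 / 3390.1858 ≈ -0.599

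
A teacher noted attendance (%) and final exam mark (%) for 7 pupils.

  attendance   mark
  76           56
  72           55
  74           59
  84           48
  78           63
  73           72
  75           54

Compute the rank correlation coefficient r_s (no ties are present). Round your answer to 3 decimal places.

-0.321

Rank attendance: 5, 1, 3, 7, 6, 2, 4
Rank mark: 4, 3, 5, 1, 6, 7, 2
d = rank(attendance) − rank(mark): 1, -2, -2, 6, 0, -5, 2; Σd² = 74
ρ = 1 − 6Σd² / [n(n²−1)] = 1 − 6×74 / (7×48) = 1 − 444/336 ≈ -0.321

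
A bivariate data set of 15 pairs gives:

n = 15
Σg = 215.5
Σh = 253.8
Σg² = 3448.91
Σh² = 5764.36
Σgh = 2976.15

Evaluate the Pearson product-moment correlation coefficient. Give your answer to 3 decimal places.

r = (nΣgh − ΣgΣh) / √[(nΣg² − (Σg)²)(nΣh² − (Σh)²)]
Numerator: 15×2976.15 − 215.5×253.8 = -10051.65
Denominator: √[(51733.65 − 46440.25)(86465.4 − 64414.44)] = √[5293.4 × 22050.96] = 10803.9137
r = -10051.65 / 10803.9137 ≈ -0.930

-0.930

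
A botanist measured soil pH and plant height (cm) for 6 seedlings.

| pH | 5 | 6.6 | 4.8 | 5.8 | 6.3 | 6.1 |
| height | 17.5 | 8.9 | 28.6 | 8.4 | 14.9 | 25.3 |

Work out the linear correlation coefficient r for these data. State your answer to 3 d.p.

n = 6, Σx = 34.6, Σy = 103.6, Σx² = 202.14, Σy² = 2136.08, Σxy = 580.44
nΣxy − ΣxΣy = 3482.64 − 3584.56 = -101.92
nΣx² − (Σx)² = 1212.84 − 1197.16 = 15.68; nΣy² − (Σy)² = 12816.48 − 10732.96 = 2083.52
r = -101.92 / √(15.68 × 2083.52) = -101.92 / 180.7473 ≈ -0.564

-0.564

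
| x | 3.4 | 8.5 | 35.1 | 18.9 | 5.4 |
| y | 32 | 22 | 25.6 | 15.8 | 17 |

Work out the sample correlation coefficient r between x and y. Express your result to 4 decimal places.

n = 5, Σx = 71.3, Σy = 112.4, Σx² = 1702.19, Σy² = 2702, Σxy = 1584.78
nΣxy − ΣxΣy = 7923.9 − 8014.12 = -90.22
nΣx² − (Σx)² = 8510.95 − 5083.69 = 3427.26; nΣy² − (Σy)² = 13510 − 12633.76 = 876.24
r = -90.22 / √(3427.26 × 876.24) = -90.22 / 1732.9461 ≈ -0.0521

-0.0521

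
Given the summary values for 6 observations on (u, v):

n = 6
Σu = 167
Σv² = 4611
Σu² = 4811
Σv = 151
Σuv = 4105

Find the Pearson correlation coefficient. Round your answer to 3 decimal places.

r = (nΣuv − ΣuΣv) / √[(nΣu² − (Σu)²)(nΣv² − (Σv)²)]
Numerator: 6×4105 − 167×151 = -587
Denominator: √[(28866 − 27889)(27666 − 22801)] = √[977 × 4865] = 2180.1617
r = -587 / 2180.1617 ≈ -0.269

-0.269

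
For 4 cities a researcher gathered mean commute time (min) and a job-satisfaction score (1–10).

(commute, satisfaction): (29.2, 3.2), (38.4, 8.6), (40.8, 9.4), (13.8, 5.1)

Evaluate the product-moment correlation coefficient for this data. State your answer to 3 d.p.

0.691

n = 4, Σx = 122.2, Σy = 26.3, Σx² = 4182.28, Σy² = 198.57, Σxy = 877.58
nΣxy − ΣxΣy = 3510.32 − 3213.86 = 296.46
nΣx² − (Σx)² = 16729.12 − 14932.84 = 1796.28; nΣy² − (Σy)² = 794.28 − 691.69 = 102.59
r = 296.46 / √(1796.28 × 102.59) = 296.46 / 429.2789 ≈ 0.691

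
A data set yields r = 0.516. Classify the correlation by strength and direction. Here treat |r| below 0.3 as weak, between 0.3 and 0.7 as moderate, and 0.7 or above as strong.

moderate positive

r = 0.516 > 0 so the relationship is positive.
|r| = 0.516, which falls in the moderate range.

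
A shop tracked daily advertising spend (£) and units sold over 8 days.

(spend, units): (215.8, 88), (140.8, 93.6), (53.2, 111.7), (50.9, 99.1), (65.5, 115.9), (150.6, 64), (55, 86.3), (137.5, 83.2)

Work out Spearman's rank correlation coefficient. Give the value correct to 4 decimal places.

-0.5238

Rank spend: 8, 6, 2, 1, 4, 7, 3, 5
Rank units: 4, 5, 7, 6, 8, 1, 3, 2
d = rank(spend) − rank(units): 4, 1, -5, -5, -4, 6, 0, 3; Σd² = 128
ρ = 1 − 6Σd² / [n(n²−1)] = 1 − 6×128 / (8×63) = 1 − 768/504 ≈ -0.5238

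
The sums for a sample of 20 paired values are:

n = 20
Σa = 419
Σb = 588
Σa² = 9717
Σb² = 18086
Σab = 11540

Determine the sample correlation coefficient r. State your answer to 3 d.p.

-0.899

r = (nΣab − ΣaΣb) / √[(nΣa² − (Σa)²)(nΣb² − (Σb)²)]
Numerator: 20×11540 − 419×588 = -15572
Denominator: √[(194340 − 175561)(361720 − 345744)] = √[18779 × 15976] = 17320.8921
r = -15572 / 17320.8921 ≈ -0.899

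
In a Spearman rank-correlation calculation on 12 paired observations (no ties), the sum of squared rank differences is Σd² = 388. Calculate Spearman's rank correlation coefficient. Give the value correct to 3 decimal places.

-0.357

ρ = 1 − 6Σd² / [n(n²−1)] = 1 − 6×388 / (12×143)
  = 1 − 2328/1716 = 1 − 1.3566 ≈ -0.357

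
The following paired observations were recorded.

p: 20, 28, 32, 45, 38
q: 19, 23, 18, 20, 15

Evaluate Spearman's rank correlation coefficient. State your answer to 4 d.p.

Rank p: 1, 2, 3, 5, 4
Rank q: 3, 5, 2, 4, 1
d = rank(p) − rank(q): -2, -3, 1, 1, 3; Σd² = 24
ρ = 1 − 6Σd² / [n(n²−1)] = 1 − 6×24 / (5×24) = 1 − 144/120 ≈ -0.2000

-0.2000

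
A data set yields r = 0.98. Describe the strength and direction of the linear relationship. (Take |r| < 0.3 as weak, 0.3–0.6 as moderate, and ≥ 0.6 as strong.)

strong positive

r = 0.98 > 0 so the relationship is positive.
|r| = 0.98, which falls in the strong range.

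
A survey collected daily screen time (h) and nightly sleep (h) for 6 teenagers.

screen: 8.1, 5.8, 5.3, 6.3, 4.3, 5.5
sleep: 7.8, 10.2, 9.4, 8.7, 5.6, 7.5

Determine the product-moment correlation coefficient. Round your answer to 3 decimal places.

0.276

n = 6, Σx = 35.3, Σy = 49.2, Σx² = 215.77, Σy² = 416.54, Σxy = 292.3
nΣxy − ΣxΣy = 1753.8 − 1736.76 = 17.04
nΣx² − (Σx)² = 1294.62 − 1246.09 = 48.53; nΣy² − (Σy)² = 2499.24 − 2420.64 = 78.6
r = 17.04 / √(48.53 × 78.6) = 17.04 / 61.7613 ≈ 0.276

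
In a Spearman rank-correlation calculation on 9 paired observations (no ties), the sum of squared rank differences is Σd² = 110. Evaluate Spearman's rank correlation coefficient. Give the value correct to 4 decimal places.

0.0833

ρ = 1 − 6Σd² / [n(n²−1)] = 1 − 6×110 / (9×80)
  = 1 − 660/720 = 1 − 0.91667 ≈ 0.0833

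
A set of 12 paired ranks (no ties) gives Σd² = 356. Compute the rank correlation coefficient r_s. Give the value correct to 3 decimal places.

-0.245

ρ = 1 − 6Σd² / [n(n²−1)] = 1 − 6×356 / (12×143)
  = 1 − 2136/1716 = 1 − 1.2448 ≈ -0.245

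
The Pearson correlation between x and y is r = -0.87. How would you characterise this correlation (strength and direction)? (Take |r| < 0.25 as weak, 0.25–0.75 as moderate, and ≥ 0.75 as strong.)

r = -0.87 < 0 so the relationship is negative.
|r| = 0.87, which falls in the strong range.

strong negative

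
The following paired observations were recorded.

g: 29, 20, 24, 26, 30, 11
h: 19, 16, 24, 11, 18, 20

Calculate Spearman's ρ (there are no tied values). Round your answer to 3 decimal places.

-0.257

Rank g: 5, 2, 3, 4, 6, 1
Rank h: 4, 2, 6, 1, 3, 5
d = rank(g) − rank(h): 1, 0, -3, 3, 3, -4; Σd² = 44
ρ = 1 − 6Σd² / [n(n²−1)] = 1 − 6×44 / (6×35) = 1 − 264/210 ≈ -0.257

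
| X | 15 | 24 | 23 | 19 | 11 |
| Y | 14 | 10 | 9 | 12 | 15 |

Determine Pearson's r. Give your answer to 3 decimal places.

n = 5, ΣX = 92, ΣY = 60, ΣX² = 1812, ΣY² = 746, ΣXY = 1050
nΣXY − ΣXΣY = 5250 − 5520 = -270
nΣX² − (ΣX)² = 9060 − 8464 = 596; nΣY² − (ΣY)² = 3730 − 3600 = 130
r = -270 / √(596 × 130) = -270 / 278.3523 ≈ -0.970

-0.970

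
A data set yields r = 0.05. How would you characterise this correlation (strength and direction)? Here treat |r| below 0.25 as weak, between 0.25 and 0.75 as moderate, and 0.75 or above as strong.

r = 0.05 > 0 so the relationship is positive.
|r| = 0.05, which falls in the weak range.

weak positive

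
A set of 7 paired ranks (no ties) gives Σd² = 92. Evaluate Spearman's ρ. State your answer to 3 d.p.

ρ = 1 − 6Σd² / [n(n²−1)] = 1 − 6×92 / (7×48)
  = 1 − 552/336 = 1 − 1.6429 ≈ -0.643

-0.643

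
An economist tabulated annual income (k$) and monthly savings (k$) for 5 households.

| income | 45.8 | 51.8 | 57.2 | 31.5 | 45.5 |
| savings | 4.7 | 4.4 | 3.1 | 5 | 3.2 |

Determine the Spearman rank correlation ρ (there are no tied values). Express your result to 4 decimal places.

-0.7000

Rank income: 3, 4, 5, 1, 2
Rank savings: 4, 3, 1, 5, 2
d = rank(income) − rank(savings): -1, 1, 4, -4, 0; Σd² = 34
ρ = 1 − 6Σd² / [n(n²−1)] = 1 − 6×34 / (5×24) = 1 − 204/120 ≈ -0.7000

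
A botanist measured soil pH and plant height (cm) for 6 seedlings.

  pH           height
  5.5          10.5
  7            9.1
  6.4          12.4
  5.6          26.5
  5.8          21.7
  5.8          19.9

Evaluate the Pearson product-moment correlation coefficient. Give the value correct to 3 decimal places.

n = 6, Σx = 36.1, Σy = 100.1, Σx² = 218.85, Σy² = 1915.97, Σxy = 590.49
nΣxy − ΣxΣy = 3542.94 − 3613.61 = -70.67
nΣx² − (Σx)² = 1313.1 − 1303.21 = 9.89; nΣy² − (Σy)² = 11495.82 − 10020.01 = 1475.81
r = -70.67 / √(9.89 × 1475.81) = -70.67 / 120.8129 ≈ -0.585

-0.585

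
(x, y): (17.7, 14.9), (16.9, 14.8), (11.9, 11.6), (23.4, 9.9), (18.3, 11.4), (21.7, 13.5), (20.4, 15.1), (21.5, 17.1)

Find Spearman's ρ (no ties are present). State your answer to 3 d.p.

-0.095

Rank x: 3, 2, 1, 8, 4, 7, 5, 6
Rank y: 6, 5, 3, 1, 2, 4, 7, 8
d = rank(x) − rank(y): -3, -3, -2, 7, 2, 3, -2, -2; Σd² = 92
ρ = 1 − 6Σd² / [n(n²−1)] = 1 − 6×92 / (8×63) = 1 − 552/504 ≈ -0.095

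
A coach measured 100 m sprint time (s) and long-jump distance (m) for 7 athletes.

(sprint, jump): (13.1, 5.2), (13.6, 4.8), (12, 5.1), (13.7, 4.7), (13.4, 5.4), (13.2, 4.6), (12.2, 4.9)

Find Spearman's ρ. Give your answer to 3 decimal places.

-0.357

Rank sprint: 3, 6, 1, 7, 5, 4, 2
Rank jump: 6, 3, 5, 2, 7, 1, 4
d = rank(sprint) − rank(jump): -3, 3, -4, 5, -2, 3, -2; Σd² = 76
ρ = 1 − 6Σd² / [n(n²−1)] = 1 − 6×76 / (7×48) = 1 − 456/336 ≈ -0.357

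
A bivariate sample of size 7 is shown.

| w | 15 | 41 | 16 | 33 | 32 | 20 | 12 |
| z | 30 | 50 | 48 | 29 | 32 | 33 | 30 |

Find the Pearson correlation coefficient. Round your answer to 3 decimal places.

n = 7, Σw = 169, Σz = 252, Σw² = 4819, Σz² = 9558, Σwz = 6269
nΣwz − ΣwΣz = 43883 − 42588 = 1295
nΣw² − (Σw)² = 33733 − 28561 = 5172; nΣz² − (Σz)² = 66906 − 63504 = 3402
r = 1295 / √(5172 × 3402) = 1295 / 4194.6566 ≈ 0.309

0.309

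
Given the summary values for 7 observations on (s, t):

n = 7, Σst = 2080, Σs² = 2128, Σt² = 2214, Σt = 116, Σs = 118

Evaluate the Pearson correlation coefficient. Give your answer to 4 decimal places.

0.6189

r = (nΣst − ΣsΣt) / √[(nΣs² − (Σs)²)(nΣt² − (Σt)²)]
Numerator: 7×2080 − 118×116 = 872
Denominator: √[(14896 − 13924)(15498 − 13456)] = √[972 × 2042] = 1408.8378
r = 872 / 1408.8378 ≈ 0.6189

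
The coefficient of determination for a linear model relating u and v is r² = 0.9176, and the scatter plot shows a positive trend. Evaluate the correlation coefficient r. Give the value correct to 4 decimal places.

0.9579

|r| = √0.9176 = 0.9579
The association is positive, so r = 0.9579.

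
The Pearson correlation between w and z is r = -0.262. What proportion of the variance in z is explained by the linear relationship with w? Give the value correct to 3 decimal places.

0.069

r² = (-0.262)² = 0.069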